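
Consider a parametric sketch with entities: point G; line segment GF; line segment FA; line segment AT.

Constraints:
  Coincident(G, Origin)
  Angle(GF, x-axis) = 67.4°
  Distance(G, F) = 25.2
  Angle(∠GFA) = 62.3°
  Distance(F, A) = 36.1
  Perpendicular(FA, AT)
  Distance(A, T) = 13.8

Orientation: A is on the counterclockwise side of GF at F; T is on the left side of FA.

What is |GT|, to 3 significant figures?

25.8

∠GFA = 62.3°, so FA runs at 67.4° + (180° − 62.3°) = 185° from the x-axis; with |FA| = 36.1, A = F + 36.1·(cos 185°, sin 185°) = (-26.3, 20.1). FA is perpendicular to AT; with |AT| = 13.8 on the left of FA, T = A + 13.8·(0.0889, -0.996) = (-25.0, 6.31). Then |GT| = |T − G| = 25.8.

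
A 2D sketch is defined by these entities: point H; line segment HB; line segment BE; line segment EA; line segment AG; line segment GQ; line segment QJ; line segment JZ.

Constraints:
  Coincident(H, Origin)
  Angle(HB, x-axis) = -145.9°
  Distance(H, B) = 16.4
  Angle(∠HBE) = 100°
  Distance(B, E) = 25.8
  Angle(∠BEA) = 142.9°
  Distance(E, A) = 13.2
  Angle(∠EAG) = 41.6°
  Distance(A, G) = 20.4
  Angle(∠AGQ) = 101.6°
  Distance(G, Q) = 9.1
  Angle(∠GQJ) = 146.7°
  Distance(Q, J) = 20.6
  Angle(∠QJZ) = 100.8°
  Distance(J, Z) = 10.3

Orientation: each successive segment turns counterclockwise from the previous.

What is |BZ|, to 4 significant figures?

34.66

H is at the origin; HB runs at -145.9° with length 16.4, so B = (-13.58, -9.194). ∠HBE = 100.0° gives BE at -65.90° from the x-axis; with |BE| = 25.8, E = (-3.045, -32.75). ∠BEA = 142.9° gives EA at -28.80° from the x-axis; with |EA| = 13.2, A = (8.522, -39.10). ∠EAG = 41.6° gives AG at 109.6° from the x-axis; with |AG| = 20.4, G = (1.679, -19.89). ∠AGQ = 101.6° gives GQ at -172.0° from the x-axis; with |GQ| = 9.1, Q = (-7.333, -21.15). ∠GQJ = 146.7° gives QJ at -138.7° from the x-axis; with |QJ| = 20.6, J = (-22.81, -34.75). ∠QJZ = 100.8° gives JZ at -59.50° from the x-axis; with |JZ| = 10.3, Z = (-17.58, -43.62). Then |BZ| = |Z − B| = 34.66.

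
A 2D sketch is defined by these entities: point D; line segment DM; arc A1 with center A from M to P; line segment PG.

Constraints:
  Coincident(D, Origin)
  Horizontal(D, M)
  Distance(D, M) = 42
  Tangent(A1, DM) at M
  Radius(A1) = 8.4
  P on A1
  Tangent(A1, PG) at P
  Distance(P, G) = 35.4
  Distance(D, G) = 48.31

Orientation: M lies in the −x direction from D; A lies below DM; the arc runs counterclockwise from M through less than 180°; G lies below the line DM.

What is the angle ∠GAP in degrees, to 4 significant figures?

76.65°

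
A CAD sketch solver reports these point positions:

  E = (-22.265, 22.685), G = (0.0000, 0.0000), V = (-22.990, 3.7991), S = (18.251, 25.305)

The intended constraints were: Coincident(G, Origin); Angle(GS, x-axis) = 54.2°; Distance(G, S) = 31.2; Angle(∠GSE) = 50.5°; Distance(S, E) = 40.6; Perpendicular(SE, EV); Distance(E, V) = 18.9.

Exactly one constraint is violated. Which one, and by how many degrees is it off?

Perpendicular(SE, EV) — off by 5.90°.

G = (0.00, 0.00) ✓; GS at 54.20° ✓; |GS| = 31.20 ✓; ∠GSE = 50.50° ✓; |SE| = 40.60 ✓; ∠(SE, EV) = 84.10° ✗; |EV| = 18.90 ✓.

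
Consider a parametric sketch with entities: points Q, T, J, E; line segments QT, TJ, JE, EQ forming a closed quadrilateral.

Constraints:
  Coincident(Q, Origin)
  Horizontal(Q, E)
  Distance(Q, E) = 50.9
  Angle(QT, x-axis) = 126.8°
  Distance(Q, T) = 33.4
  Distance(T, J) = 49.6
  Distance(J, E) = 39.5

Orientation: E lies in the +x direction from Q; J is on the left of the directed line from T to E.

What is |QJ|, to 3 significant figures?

44.1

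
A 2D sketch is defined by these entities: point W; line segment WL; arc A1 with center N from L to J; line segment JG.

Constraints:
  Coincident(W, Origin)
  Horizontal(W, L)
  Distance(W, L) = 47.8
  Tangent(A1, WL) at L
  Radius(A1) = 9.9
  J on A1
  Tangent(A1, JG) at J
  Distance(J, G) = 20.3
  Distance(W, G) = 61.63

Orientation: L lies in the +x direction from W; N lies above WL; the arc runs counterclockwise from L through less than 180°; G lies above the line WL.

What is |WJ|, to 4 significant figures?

58.71

W is at the origin; WL is horizontal with |WL| = 47.8 and L on the +x side, so L = (47.80, 0.000). The tangent condition forces NL to be normal to WL, so N = L + (0, 9.9) = (47.80, 9.900). Since NJ ⟂ JG (tangency), |NG| = √(9.9² + 20.3²) = 22.59 regardless of where J sits on A1. So G lies on both circle(W, 61.63) and circle(N, 22.59); the above-WL intersection is G = (52.70, 31.95). J is the foot of the tangent from G: J = (57.43, 12.20).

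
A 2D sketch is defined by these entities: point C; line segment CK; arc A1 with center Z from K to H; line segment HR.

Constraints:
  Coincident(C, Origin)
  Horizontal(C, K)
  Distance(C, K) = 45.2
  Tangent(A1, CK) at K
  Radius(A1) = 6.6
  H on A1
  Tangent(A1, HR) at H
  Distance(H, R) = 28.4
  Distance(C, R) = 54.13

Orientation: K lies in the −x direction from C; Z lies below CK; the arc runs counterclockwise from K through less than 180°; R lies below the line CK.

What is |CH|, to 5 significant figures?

52.126

C is at the origin; CK is horizontal with |CK| = 45.2 and K on the −x side, so K = (-45.200, 0.0000). Since A1 is tangent to CK there, ZK ⟂ CK, so Z = K + (0, -6.6) = (-45.200, -6.6000). Since ZH ⟂ HR (tangency), |ZR| = √(6.6² + 28.4²) = 29.157 regardless of where H sits on A1. So R lies on both circle(C, 54.13) and circle(Z, 29.157); the below-CK intersection is R = (-40.915, -35.440). H is the foot of the tangent from R: H = (-51.339, -9.0225).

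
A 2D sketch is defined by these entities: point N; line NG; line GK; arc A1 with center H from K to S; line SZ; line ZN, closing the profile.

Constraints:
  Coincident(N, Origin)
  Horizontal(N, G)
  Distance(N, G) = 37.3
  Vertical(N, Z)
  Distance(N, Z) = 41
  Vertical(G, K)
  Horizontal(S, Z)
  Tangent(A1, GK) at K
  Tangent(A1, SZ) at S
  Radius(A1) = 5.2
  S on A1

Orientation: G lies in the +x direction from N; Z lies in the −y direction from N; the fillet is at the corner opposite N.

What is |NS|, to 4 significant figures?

52.07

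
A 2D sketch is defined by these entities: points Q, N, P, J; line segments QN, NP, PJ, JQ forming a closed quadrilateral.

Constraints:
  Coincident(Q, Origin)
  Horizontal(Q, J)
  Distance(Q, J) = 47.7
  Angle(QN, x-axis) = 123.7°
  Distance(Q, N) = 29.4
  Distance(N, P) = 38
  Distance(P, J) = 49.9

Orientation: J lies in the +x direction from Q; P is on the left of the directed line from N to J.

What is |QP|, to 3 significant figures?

44.2

Checks: |NP| = 38.00 ✓; |PJ| = 49.90 ✓.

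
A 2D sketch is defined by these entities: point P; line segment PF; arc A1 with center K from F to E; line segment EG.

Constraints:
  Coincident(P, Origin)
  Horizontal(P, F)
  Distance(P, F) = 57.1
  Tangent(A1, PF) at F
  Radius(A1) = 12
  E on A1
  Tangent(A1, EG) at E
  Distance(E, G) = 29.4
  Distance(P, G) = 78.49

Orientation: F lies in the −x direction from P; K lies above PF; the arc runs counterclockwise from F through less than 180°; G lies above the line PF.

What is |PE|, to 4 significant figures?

51.52

Checks: |KE| = 12.00 ✓; ∠(KE, EG) = 90.00° ✓; |EG| = 29.40 ✓; |PG| = 78.49 ✓.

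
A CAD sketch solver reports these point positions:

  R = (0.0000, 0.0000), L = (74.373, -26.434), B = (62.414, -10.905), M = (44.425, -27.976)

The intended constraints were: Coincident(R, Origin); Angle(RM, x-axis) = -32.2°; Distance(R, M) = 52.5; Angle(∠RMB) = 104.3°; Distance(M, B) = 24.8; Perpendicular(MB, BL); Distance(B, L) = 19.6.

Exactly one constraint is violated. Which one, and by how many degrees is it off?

Perpendicular(MB, BL) — off by 5.90°.

R = (0.00, 0.00) ✓; RM at -32.20° ✓; |RM| = 52.50 ✓; ∠RMB = 104.3° ✓; |MB| = 24.80 ✓; ∠(MB, BL) = 95.90° ✗; |BL| = 19.60 ✓.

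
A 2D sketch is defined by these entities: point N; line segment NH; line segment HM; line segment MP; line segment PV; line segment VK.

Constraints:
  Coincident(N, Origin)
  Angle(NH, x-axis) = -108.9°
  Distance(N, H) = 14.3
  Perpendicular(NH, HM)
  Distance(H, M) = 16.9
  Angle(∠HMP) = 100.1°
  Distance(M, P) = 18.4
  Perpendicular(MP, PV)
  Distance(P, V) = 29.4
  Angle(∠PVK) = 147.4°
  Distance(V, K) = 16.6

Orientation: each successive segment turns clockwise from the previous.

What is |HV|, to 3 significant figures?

24.9

∠HMP = 100.1° gives MP at 81.2° from the x-axis; with |MP| = 18.4, P = (-17.8, 10.1). The perpendicularity gives PV at right angles to MP, so PV runs at -8.80°; with |PV| = 29.4, V = (11.2, 5.63). Then |HV| = |V − H| = 24.9.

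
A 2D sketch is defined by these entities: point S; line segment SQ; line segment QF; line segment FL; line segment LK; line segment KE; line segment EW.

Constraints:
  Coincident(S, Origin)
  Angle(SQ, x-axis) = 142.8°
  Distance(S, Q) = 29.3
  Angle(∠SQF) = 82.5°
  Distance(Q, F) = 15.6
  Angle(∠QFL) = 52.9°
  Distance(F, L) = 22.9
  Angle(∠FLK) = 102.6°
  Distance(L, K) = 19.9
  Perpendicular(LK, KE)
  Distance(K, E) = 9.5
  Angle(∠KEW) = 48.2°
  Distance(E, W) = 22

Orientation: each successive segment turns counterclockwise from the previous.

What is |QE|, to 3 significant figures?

12.5

S is at the origin; SQ runs at 142.8° with length 29.3, so Q = (-23.3, 17.7). ∠SQF = 82.5° gives QF at -120° from the x-axis; with |QF| = 15.6, F = (-31.1, 4.16). ∠QFL = 52.9° gives FL at 7.40° from the x-axis; with |FL| = 22.9, L = (-8.36, 7.11). ∠FLK = 102.6° gives LK at 84.8° from the x-axis; with |LK| = 19.9, K = (-6.55, 26.9). The perpendicularity gives KE at right angles to LK, so KE runs at 175°; with |KE| = 9.5, E = (-16.0, 27.8). Then |QE| = |E − Q| = 12.5.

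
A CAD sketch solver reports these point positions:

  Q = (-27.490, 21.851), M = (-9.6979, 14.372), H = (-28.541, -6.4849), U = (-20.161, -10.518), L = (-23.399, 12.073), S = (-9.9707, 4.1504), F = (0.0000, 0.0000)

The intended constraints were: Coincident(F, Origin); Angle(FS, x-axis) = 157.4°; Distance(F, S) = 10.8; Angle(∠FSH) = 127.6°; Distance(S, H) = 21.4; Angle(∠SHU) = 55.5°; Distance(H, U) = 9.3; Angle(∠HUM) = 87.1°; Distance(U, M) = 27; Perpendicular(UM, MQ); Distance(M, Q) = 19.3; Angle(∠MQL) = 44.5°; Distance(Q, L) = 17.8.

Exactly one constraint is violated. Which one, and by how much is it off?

Distance(Q, L) = 17.8 — off by 7.20.

F = (0.00, 0.00) ✓; FS at 157.4° ✓; |FS| = 10.80 ✓; ∠FSH = 127.6° ✓; |SH| = 21.40 ✓; ∠SHU = 55.50° ✓; |HU| = 9.300 ✓; ∠HUM = 87.10° ✓; |UM| = 27.00 ✓; ∠(UM, MQ) = 90.00° ✓; |MQ| = 19.30 ✓; ∠MQL = 44.50° ✓; |QL| = 10.60 ✗.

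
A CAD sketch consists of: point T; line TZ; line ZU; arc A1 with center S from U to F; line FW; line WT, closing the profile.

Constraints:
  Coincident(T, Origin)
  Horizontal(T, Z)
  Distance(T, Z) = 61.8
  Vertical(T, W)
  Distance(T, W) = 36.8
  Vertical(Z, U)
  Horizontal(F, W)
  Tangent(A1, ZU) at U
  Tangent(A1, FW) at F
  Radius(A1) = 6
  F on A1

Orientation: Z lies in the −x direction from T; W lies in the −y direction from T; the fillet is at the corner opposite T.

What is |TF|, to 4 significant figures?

66.84

T is at the origin; TZ is horizontal with |TZ| = 61.8 and Z on the −x side, so Z = (-61.80, 0.000). TW is vertical with |TW| = 36.8 and W on the −y side, so W = (0.000, -36.80). The virtual corner opposite T is at (-61.80, -36.80). A1 meets ZU tangentially, so SU is at right angles to ZU and the tangent condition forces SF to be normal to FW, with radius 6.0, so the center S sits 6.0 in from both sides at S = (-55.80, -30.80). That places the tangent points at U = (-61.80, -30.80) on ZU and F = (-55.80, -36.80) on FW. Then |TF| = |F − T| = 66.84.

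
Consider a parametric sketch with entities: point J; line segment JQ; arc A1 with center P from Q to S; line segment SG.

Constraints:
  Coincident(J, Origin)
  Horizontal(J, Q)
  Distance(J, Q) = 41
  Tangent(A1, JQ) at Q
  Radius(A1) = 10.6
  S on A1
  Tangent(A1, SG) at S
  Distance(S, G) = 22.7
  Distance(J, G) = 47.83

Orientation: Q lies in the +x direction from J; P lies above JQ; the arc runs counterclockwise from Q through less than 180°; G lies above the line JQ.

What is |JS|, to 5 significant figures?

51.901

J is at the origin; JQ is horizontal with |JQ| = 41.0 and Q on the +x side, so Q = (41.000, 0.0000). The tangent condition forces PQ to be normal to JQ, so P = Q + (0, 10.6) = (41.000, 10.600). Since PS ⟂ SG (tangency), |PG| = √(10.6² + 22.7²) = 25.053 regardless of where S sits on A1. So G lies on both circle(J, 47.83) and circle(P, 25.053); the above-JQ intersection is G = (33.218, 34.414). S is the foot of the tangent from G: S = (48.736, 17.847).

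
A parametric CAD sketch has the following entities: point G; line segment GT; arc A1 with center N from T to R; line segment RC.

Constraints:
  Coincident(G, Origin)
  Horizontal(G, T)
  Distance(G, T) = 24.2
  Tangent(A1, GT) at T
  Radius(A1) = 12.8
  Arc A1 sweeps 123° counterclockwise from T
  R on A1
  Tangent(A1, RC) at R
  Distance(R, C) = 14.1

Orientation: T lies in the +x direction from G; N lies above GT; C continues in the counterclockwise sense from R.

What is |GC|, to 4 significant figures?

41.73

G is at the origin; G and T share the same y with |GT| = 24.2 and T on the +x side, so T = (24.20, 0.000). Since A1 is tangent to GT there, NT ⟂ GT, so N = T + (0, 12.8) = (24.20, 12.80). On A1, T sits at bearing -90° from N; a 123° counterclockwise sweep puts R at bearing 33°, so R = N + 12.8·(cos 33°, sin 33°) = (34.93, 19.77). Since A1 is tangent to RC there, NR ⟂ RC, so RC runs along (−sin 33°, cos 33°); with |RC| = 14.1, C = (27.26, 31.60). Then |GC| = |C − G| = 41.73.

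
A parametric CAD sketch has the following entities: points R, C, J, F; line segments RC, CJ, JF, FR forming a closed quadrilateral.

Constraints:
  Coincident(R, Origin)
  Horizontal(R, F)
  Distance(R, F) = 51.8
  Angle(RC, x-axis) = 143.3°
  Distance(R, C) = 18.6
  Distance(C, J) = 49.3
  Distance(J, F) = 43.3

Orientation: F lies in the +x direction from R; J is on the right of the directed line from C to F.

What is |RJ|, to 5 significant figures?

31.397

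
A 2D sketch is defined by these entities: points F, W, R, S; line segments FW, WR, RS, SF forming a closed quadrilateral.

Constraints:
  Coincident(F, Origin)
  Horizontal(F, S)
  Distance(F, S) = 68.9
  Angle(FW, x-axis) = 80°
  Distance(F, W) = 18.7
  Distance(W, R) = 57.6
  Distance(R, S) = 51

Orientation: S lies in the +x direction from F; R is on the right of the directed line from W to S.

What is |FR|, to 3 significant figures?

44.2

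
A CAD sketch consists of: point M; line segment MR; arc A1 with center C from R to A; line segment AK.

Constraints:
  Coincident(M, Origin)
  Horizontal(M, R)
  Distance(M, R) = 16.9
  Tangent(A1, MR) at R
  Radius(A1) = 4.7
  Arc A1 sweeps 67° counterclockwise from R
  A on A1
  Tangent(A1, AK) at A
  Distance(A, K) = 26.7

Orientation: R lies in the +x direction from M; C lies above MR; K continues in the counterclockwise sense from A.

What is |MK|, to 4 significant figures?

41.90

M is at the origin; M and R share the same y with |MR| = 16.9 and R on the +x side, so R = (16.90, 0.000). Tangency of A1 to MR means the radius CR is perpendicular to MR, so C = R + (0, 4.7) = (16.90, 4.700). On A1, R sits at bearing -90° from C; a 67° counterclockwise sweep puts A at bearing -23°, so A = C + 4.7·(cos -23°, sin -23°) = (21.23, 2.864). Since A1 is tangent to AK there, CA ⟂ AK, so AK runs along (−sin -23°, cos -23°); with |AK| = 26.7, K = (31.66, 27.44). Then |MK| = |K − M| = 41.90.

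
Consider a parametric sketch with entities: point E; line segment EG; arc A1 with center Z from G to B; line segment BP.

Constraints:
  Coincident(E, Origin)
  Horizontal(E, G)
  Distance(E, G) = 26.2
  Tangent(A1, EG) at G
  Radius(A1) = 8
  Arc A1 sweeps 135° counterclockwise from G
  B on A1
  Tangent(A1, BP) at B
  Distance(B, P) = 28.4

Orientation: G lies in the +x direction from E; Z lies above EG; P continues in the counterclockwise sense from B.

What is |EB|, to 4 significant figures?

34.66

E is at the origin; E and G share the same y with |EG| = 26.2 and G on the +x side, so G = (26.20, 0.000). Since A1 is tangent to EG there, ZG ⟂ EG, so Z = G + (0, 8) = (26.20, 8.000). On A1, G sits at bearing -90° from Z; a 135° counterclockwise sweep puts B at bearing 45°, so B = Z + 8.0·(cos 45°, sin 45°) = (31.86, 13.66). Then |EB| = |B − E| = 34.66.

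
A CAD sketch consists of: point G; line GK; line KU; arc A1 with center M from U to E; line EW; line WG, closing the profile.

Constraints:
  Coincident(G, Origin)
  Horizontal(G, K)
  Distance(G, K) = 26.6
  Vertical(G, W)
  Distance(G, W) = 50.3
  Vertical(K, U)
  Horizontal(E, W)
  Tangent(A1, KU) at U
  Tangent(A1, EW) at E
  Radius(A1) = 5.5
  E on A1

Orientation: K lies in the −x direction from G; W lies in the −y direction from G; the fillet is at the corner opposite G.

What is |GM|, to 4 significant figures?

49.52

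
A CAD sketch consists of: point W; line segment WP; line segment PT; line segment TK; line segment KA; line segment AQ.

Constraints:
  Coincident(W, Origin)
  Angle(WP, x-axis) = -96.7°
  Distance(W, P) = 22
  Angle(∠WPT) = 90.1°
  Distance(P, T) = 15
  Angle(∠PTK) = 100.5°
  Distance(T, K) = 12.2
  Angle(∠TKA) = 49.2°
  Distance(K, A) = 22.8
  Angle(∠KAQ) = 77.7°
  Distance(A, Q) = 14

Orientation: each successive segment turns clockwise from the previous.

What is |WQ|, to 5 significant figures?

32.585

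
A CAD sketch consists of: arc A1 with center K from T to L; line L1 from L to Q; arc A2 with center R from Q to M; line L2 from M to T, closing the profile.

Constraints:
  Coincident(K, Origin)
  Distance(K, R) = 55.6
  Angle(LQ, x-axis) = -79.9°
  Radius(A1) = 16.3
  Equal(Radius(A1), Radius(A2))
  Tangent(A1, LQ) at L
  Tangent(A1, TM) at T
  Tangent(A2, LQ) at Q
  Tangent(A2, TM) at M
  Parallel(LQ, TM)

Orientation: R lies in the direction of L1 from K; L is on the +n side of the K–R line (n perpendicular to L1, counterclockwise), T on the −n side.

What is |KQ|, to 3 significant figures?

57.9

Tangency of A1 to both parallel lines with radius 16.3 puts L and T at K ± 16.3·n: L = (16.0, 2.86), T = (-16.0, -2.86). Equal radii place Q and M the same way about R: Q = R + 16.3·n = (25.8, -51.9), M = R − 16.3·n = (-6.30, -57.6). Then |KQ| = |Q − K| = 57.9.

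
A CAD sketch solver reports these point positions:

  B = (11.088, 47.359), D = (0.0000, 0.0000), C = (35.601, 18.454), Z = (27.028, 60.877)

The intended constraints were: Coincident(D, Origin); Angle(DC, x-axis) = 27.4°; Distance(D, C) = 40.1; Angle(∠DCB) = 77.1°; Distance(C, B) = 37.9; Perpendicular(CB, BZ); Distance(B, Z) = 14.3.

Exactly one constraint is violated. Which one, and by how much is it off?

Distance(B, Z) = 14.3 — off by 6.60.

D = (0.00, 0.00) ✓; DC at 27.40° ✓; |DC| = 40.10 ✓; ∠DCB = 77.10° ✓; |CB| = 37.90 ✓; ∠(CB, BZ) = 90.00° ✓; |BZ| = 20.90 ✗.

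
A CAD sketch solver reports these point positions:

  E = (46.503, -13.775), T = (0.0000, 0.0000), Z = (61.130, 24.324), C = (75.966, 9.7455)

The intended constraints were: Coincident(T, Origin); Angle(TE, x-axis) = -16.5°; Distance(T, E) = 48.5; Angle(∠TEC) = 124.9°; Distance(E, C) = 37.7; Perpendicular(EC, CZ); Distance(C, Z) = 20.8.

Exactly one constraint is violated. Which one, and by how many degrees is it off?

Perpendicular(EC, CZ) — off by 6.90°.

T = (0.00, 0.00) ✓; TE at -16.50° ✓; |TE| = 48.50 ✓; ∠TEC = 124.9° ✓; |EC| = 37.70 ✓; ∠(EC, CZ) = 96.90° ✗; |CZ| = 20.80 ✓.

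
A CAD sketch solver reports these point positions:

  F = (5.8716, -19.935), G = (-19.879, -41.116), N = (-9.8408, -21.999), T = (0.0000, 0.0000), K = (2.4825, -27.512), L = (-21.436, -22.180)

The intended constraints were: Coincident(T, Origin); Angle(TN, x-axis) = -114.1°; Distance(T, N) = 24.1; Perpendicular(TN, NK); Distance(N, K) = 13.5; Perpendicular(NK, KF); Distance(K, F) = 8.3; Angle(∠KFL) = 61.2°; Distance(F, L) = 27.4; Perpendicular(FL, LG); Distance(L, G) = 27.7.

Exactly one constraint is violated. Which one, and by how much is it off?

Distance(L, G) = 27.7 — off by 8.70.

T = (0.00, 0.00) ✓; TN at -114.1° ✓; |TN| = 24.10 ✓; ∠(TN, NK) = 90.00° ✓; |NK| = 13.50 ✓; ∠(NK, KF) = 90.00° ✓; |KF| = 8.300 ✓; ∠KFL = 61.20° ✓; |FL| = 27.40 ✓; ∠(FL, LG) = 90.00° ✓; |LG| = 19.00 ✗.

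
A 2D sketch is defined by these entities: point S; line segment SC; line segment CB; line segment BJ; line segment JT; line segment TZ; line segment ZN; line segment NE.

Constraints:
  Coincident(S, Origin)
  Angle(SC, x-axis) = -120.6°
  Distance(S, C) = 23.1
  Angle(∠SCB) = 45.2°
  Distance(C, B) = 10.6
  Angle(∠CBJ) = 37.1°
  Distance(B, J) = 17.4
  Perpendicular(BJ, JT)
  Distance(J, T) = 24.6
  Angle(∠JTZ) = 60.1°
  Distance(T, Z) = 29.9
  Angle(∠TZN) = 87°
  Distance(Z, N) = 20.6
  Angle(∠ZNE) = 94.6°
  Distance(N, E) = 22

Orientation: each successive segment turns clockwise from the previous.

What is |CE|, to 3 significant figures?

14.0

S is at the origin; SC runs at -120.6° with length 23.1, so C = (-11.8, -19.9). ∠SCB = 45.2° gives CB at 105° from the x-axis; with |CB| = 10.6, B = (-14.4, -9.63). ∠CBJ = 37.1° gives BJ at -38.3° from the x-axis; with |BJ| = 17.4, J = (-0.776, -20.4). The perpendicularity gives JT at right angles to BJ, so JT runs at -128°; with |JT| = 24.6, T = (-16.0, -39.7). ∠JTZ = 60.1° gives TZ at 112° from the x-axis; with |TZ| = 29.9, Z = (-27.1, -12.0). ∠TZN = 87.0° gives ZN at 18.8° from the x-axis; with |ZN| = 20.6, N = (-7.63, -5.31). ∠ZNE = 94.6° gives NE at -66.6° from the x-axis; with |NE| = 22.0, E = (1.11, -25.5). Then |CE| = |E − C| = 14.0.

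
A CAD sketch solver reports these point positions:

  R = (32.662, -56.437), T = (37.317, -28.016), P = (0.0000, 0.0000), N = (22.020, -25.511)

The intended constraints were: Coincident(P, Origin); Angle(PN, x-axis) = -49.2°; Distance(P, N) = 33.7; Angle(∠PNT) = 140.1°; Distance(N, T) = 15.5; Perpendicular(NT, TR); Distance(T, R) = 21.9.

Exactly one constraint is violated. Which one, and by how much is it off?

Distance(T, R) = 21.9 — off by 6.90.

P = (0.00, 0.00) ✓; PN at -49.20° ✓; |PN| = 33.70 ✓; ∠PNT = 140.1° ✓; |NT| = 15.50 ✓; ∠(NT, TR) = 90.00° ✓; |TR| = 28.80 ✗.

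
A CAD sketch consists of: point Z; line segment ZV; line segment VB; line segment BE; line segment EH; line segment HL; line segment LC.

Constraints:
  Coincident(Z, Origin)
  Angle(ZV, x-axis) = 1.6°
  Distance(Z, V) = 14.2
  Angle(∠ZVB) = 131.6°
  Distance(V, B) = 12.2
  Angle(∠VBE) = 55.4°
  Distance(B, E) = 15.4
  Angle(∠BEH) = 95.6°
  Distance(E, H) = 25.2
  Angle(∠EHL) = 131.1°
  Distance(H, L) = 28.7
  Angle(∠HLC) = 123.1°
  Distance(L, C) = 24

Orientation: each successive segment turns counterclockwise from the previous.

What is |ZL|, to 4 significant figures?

41.12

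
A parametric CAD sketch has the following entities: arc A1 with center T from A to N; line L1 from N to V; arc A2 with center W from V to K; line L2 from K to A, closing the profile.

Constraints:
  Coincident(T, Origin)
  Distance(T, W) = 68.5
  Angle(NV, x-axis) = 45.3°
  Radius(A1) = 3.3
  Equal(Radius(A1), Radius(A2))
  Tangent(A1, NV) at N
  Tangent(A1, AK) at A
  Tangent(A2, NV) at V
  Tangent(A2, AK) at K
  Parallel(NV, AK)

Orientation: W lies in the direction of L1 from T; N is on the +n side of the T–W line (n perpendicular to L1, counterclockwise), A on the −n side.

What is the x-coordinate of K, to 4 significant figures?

50.53

The slot axis is L1's direction at 45.3°, so u = (cos 45.3°, sin 45.3°) = (0.7034, 0.7108) and n = (−sin 45.3°, cos 45.3°) = (-0.7108, 0.7034). T is at the origin and W lies 68.5 along u from T, so W = 68.5·u = (48.18, 48.69). Tangency of A1 to both parallel lines with radius 3.3 puts N and A at T ± 3.3·n: N = (-2.346, 2.321), A = (2.346, -2.321). Equal radii place V and K the same way about W: V = W + 3.3·n = (45.84, 51.01), K = W − 3.3·n = (50.53, 46.37). So K.x = 50.53.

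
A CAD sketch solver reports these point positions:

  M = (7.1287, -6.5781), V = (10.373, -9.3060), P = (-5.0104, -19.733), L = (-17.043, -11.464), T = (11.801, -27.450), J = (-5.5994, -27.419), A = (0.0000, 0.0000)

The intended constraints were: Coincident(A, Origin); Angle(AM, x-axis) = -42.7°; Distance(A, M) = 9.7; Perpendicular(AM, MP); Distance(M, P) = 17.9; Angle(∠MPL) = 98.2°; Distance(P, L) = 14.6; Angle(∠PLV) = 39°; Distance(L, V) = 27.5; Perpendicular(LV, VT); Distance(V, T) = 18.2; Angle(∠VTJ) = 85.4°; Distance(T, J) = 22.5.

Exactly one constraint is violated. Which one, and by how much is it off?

Distance(T, J) = 22.5 — off by 5.10.

A = (0.00, 0.00) ✓; AM at -42.70° ✓; |AM| = 9.700 ✓; ∠(AM, MP) = 90.00° ✓; |MP| = 17.90 ✓; ∠MPL = 98.20° ✓; |PL| = 14.60 ✓; ∠PLV = 39.00° ✓; |LV| = 27.50 ✓; ∠(LV, VT) = 90.00° ✓; |VT| = 18.20 ✓; ∠VTJ = 85.40° ✓; |TJ| = 17.40 ✗.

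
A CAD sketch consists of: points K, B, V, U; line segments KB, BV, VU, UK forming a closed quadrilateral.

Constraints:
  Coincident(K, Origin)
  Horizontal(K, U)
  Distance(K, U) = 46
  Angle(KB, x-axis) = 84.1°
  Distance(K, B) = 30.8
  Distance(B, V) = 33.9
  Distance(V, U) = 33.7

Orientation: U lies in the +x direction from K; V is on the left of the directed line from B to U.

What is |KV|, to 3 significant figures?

49.2

Checks: |BV| = 33.90 ✓; |VU| = 33.70 ✓.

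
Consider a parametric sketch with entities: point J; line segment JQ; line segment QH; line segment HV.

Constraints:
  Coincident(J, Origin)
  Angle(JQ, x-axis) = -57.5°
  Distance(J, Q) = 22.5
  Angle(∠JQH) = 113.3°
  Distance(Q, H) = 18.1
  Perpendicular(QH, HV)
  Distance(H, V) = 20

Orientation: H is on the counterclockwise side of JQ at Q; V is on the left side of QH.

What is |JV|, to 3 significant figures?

27.0

J is at the origin; JQ runs at -57.5° with length 22.5, so Q = 22.5·(cos -57.5°, sin -57.5°) = (12.1, -19.0). ∠JQH = 113.3°, so QH runs at -57.5° + (180° − 113.3°) = 9.20° from the x-axis; with |QH| = 18.1, H = Q + 18.1·(cos 9.20°, sin 9.20°) = (30.0, -16.1). QH ⟂ HV; with |HV| = 20.0 on the left of QH, V = H + 20.0·(-0.160, 0.987) = (26.8, 3.66). Then |JV| = |V − J| = 27.0.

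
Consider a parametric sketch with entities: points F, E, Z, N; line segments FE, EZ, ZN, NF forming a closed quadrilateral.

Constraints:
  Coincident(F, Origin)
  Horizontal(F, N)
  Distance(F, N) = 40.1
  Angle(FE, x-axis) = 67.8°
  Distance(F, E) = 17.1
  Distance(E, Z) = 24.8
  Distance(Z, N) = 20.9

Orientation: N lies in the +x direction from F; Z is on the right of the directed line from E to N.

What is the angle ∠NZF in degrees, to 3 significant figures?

152°

F is at the origin; F and N share the same y with |FN| = 40.1 and N in +x, so N = (40.1, 0). FE runs at 67.8° with |FE| = 17.1, so E = (6.46, 15.8). Z is determined by |EZ| = 24.8 and |ZN| = 20.9 together: it lies at the intersection of circle(E, 24.8) and circle(N, 20.9). With |EN| = 37.2, the foot of the radical line on EN is 21.0 from E and the perpendicular offset is √(24.8² − 21.0²) = 13.2. Taking the right-of-EN solution: Z = (19.8, -5.06).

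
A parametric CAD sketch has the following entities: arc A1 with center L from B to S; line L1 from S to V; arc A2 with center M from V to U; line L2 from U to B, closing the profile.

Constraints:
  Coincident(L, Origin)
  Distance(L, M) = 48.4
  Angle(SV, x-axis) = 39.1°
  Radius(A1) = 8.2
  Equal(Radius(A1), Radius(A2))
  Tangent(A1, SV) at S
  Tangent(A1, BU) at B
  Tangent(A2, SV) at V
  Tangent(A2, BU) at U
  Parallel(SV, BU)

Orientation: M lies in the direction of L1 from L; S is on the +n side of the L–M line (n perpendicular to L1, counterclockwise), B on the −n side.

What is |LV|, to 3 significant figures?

49.1

The slot axis is L1's direction at 39.1°, so u = (cos 39.1°, sin 39.1°) = (0.776, 0.631) and n = (−sin 39.1°, cos 39.1°) = (-0.631, 0.776). L is at the origin and M lies 48.4 along u from L, so M = 48.4·u = (37.6, 30.5). Tangency of A1 to both parallel lines with radius 8.2 puts S and B at L ± 8.2·n: S = (-5.17, 6.36), B = (5.17, -6.36). Equal radii place V and U the same way about M: V = M + 8.2·n = (32.4, 36.9), U = M − 8.2·n = (42.7, 24.2). Then |LV| = |V − L| = 49.1.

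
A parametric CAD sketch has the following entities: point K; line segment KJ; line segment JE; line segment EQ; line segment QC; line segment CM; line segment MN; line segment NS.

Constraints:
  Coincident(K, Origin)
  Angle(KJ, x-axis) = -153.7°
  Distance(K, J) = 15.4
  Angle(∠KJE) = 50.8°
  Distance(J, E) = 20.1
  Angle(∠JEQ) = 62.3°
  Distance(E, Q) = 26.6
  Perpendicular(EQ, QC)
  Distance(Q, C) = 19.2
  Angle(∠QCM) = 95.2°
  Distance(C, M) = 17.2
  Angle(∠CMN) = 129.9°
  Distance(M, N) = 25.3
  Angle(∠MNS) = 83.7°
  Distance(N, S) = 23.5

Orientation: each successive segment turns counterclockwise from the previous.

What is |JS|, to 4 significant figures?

29.63

K is at the origin; KJ runs at -153.7° with length 15.4, so J = (-13.81, -6.823). ∠KJE = 50.8° gives JE at -24.50° from the x-axis; with |JE| = 20.1, E = (4.484, -15.16). ∠JEQ = 62.3° gives EQ at 93.20° from the x-axis; with |EQ| = 26.6, Q = (2.999, 11.40). EQ is perpendicular to QC, so QC runs at -176.8°; with |QC| = 19.2, C = (-16.17, 10.33). ∠QCM = 95.2° gives CM at -92.00° from the x-axis; with |CM| = 17.2, M = (-16.77, -6.861). ∠CMN = 129.9° gives MN at -41.90° from the x-axis; with |MN| = 25.3, N = (2.060, -23.76). ∠MNS = 83.7° gives NS at 54.40° from the x-axis; with |NS| = 23.5, S = (15.74, -4.650). Then |JS| = |S − J| = 29.63.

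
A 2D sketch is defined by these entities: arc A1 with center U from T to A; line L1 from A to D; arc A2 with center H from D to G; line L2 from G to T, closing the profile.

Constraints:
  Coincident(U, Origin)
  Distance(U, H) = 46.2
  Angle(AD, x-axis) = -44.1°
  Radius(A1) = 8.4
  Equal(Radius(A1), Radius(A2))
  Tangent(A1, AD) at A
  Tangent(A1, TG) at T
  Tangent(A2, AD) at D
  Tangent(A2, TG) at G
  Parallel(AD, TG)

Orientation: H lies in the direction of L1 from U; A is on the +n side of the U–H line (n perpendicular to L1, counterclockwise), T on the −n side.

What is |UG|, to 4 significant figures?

46.96

Tangency of A1 to both parallel lines with radius 8.4 puts A and T at U ± 8.4·n: A = (5.846, 6.032), T = (-5.846, -6.032). Equal radii place D and G the same way about H: D = H + 8.4·n = (39.02, -26.12), G = H − 8.4·n = (27.33, -38.18). Then |UG| = |G − U| = 46.96.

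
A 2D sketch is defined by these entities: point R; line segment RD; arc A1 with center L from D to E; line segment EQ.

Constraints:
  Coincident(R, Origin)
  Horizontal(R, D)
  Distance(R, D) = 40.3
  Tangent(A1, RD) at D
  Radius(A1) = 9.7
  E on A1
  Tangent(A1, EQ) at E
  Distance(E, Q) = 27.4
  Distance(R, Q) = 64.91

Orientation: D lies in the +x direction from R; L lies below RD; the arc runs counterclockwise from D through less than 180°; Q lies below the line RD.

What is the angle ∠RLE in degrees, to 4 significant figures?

62.72°

Checks: |LE| = 9.700 ✓; ∠(LE, EQ) = 90.00° ✓; |EQ| = 27.40 ✓; |RQ| = 64.91 ✓.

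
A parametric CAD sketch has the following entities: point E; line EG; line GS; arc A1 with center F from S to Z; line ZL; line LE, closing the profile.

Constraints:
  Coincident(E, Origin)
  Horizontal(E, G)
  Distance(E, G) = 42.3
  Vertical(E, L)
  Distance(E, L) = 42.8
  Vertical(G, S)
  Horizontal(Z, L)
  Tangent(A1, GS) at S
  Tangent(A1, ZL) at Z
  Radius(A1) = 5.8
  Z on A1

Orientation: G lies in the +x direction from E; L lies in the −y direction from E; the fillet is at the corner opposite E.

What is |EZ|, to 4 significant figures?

56.25

The virtual corner opposite E is at (42.30, -42.80). The tangent condition forces FS to be normal to GS and A1 meets ZL tangentially, so FZ is at right angles to ZL, with radius 5.8, so the center F sits 5.8 in from both sides at F = (36.50, -37.00). That places the tangent points at S = (42.30, -37.00) on GS and Z = (36.50, -42.80) on ZL. Then |EZ| = |Z − E| = 56.25.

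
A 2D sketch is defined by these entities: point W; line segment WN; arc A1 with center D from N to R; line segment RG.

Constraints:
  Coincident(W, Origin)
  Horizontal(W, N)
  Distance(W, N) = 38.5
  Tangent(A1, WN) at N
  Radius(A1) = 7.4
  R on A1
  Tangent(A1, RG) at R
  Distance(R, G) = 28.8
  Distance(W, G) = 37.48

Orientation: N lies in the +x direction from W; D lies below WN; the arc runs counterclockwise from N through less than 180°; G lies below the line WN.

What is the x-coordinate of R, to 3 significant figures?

31.7

Checks: |DN| = 7.400 ✓; |DR| = 7.400 ✓; ∠(DR, RG) = 90.00° ✓; |RG| = 28.80 ✓; |WG| = 37.48 ✓.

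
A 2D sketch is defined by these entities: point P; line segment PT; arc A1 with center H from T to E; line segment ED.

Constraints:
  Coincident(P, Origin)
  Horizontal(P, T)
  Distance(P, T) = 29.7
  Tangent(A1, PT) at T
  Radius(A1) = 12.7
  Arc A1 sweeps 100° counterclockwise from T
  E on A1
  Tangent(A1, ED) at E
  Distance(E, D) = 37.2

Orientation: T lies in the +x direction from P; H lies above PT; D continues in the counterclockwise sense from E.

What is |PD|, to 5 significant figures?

62.724

P is at the origin; PT is horizontal with |PT| = 29.7 and T on the +x side, so T = (29.700, 0.0000). The tangent condition forces HT to be normal to PT, so H = T + (0, 12.7) = (29.700, 12.700). On A1, T sits at bearing -90° from H; a 100° counterclockwise sweep puts E at bearing 10°, so E = H + 12.7·(cos 10°, sin 10°) = (42.207, 14.905). The tangent condition forces HE to be normal to ED, so ED runs along (−sin 10°, cos 10°); with |ED| = 37.2, D = (35.747, 51.540). Then |PD| = |D − P| = 62.724.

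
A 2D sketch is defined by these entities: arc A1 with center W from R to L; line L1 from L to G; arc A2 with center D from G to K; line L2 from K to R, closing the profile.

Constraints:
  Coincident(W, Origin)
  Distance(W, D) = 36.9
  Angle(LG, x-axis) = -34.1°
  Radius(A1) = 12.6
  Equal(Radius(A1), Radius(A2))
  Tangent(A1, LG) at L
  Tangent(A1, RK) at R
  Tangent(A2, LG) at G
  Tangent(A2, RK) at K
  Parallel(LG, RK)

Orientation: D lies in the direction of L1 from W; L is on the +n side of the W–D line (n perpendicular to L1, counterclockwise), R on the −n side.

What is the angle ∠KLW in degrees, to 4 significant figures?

55.67°

The slot axis is L1's direction at -34.1°, so u = (cos -34.1°, sin -34.1°) = (0.8281, -0.5606) and n = (−sin -34.1°, cos -34.1°) = (0.5606, 0.8281). W is at the origin and D lies 36.9 along u from W, so D = 36.9·u = (30.56, -20.69). Tangency of A1 to both parallel lines with radius 12.6 puts L and R at W ± 12.6·n: L = (7.064, 10.43), R = (-7.064, -10.43). Equal radii place G and K the same way about D: G = D + 12.6·n = (37.62, -10.25), K = D − 12.6·n = (23.49, -31.12). Then cos ∠KLW = LK·LW / (|LK||LW|), giving 55.67°.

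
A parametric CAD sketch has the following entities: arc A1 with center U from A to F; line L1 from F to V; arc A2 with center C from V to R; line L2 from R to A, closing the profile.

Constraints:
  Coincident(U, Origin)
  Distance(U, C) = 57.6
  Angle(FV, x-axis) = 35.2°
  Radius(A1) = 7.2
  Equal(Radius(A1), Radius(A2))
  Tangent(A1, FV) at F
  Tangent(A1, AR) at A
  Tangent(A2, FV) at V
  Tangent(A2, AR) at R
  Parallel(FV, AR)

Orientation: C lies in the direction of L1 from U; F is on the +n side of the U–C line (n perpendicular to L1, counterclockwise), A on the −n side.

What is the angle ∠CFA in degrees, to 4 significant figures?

82.87°

The slot axis is L1's direction at 35.2°, so u = (cos 35.2°, sin 35.2°) = (0.8171, 0.5764) and n = (−sin 35.2°, cos 35.2°) = (-0.5764, 0.8171). U is at the origin and C lies 57.6 along u from U, so C = 57.6·u = (47.07, 33.20). Tangency of A1 to both parallel lines with radius 7.2 puts F and A at U ± 7.2·n: F = (-4.150, 5.883), A = (4.150, -5.883). Then cos ∠CFA = FC·FA / (|FC||FA|), giving 82.87°.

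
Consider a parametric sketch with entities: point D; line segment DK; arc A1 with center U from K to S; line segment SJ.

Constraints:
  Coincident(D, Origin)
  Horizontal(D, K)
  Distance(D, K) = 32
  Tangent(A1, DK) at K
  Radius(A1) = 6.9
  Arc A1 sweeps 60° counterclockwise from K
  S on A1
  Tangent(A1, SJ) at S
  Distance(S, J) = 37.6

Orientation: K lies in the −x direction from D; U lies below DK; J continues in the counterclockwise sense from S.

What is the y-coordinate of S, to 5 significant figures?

-3.4500

D is at the origin; D and K share the same y with |DK| = 32.0 and K on the −x side, so K = (-32.000, 0.0000). Tangency of A1 to DK means the radius UK is perpendicular to DK, so U = K + (0, -6.9) = (-32.000, -6.9000). On A1, K sits at bearing 90° from U; a 60° counterclockwise sweep puts S at bearing 150°, so S = U + 6.9·(cos 150°, sin 150°) = (-37.976, -3.4500). So S.y = -3.4500.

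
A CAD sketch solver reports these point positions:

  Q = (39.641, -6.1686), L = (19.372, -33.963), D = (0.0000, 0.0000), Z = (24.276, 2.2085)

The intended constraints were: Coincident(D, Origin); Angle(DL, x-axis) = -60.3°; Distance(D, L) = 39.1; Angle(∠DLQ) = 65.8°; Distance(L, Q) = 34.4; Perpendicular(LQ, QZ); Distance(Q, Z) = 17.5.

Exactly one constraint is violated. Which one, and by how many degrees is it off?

Perpendicular(LQ, QZ) — off by 7.50°.

D = (0.00, 0.00) ✓; DL at -60.30° ✓; |DL| = 39.10 ✓; ∠DLQ = 65.80° ✓; |LQ| = 34.40 ✓; ∠(LQ, QZ) = 97.50° ✗; |QZ| = 17.50 ✓.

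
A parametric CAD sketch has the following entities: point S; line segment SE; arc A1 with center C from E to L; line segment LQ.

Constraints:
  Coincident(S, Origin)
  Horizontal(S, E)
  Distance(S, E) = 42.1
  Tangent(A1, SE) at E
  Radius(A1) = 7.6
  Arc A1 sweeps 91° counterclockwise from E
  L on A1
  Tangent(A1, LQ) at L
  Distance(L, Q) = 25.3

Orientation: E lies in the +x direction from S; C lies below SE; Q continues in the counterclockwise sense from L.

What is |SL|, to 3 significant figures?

35.4

S is at the origin; SE is horizontal with |SE| = 42.1 and E on the +x side, so E = (42.1, 0.00). Tangency of A1 to SE means the radius CE is perpendicular to SE, so C = E + (0, -7.6) = (42.1, -7.60). On A1, E sits at bearing 90° from C; a 91° counterclockwise sweep puts L at bearing 181°, so L = C + 7.6·(cos 181°, sin 181°) = (34.5, -7.73). Then |SL| = |L − S| = 35.4.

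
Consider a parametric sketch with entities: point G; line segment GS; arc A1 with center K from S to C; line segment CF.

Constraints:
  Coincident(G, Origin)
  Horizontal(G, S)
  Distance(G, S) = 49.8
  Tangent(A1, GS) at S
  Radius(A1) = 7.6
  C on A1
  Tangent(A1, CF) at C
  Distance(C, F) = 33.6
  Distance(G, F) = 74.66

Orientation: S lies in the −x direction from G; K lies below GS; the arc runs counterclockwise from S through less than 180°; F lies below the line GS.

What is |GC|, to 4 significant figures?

57.60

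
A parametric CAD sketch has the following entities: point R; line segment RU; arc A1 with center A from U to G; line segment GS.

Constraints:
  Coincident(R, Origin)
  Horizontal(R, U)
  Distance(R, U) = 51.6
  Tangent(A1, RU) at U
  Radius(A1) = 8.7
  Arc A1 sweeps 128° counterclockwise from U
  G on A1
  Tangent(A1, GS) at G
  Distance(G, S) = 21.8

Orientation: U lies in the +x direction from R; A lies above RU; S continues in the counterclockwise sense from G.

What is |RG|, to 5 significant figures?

60.122

R is at the origin; RU is horizontal with |RU| = 51.6 and U on the +x side, so U = (51.600, 0.0000). The tangent condition forces AU to be normal to RU, so A = U + (0, 8.7) = (51.600, 8.7000). On A1, U sits at bearing -90° from A; a 128° counterclockwise sweep puts G at bearing 38°, so G = A + 8.7·(cos 38°, sin 38°) = (58.456, 14.056). Then |RG| = |G − R| = 60.122.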